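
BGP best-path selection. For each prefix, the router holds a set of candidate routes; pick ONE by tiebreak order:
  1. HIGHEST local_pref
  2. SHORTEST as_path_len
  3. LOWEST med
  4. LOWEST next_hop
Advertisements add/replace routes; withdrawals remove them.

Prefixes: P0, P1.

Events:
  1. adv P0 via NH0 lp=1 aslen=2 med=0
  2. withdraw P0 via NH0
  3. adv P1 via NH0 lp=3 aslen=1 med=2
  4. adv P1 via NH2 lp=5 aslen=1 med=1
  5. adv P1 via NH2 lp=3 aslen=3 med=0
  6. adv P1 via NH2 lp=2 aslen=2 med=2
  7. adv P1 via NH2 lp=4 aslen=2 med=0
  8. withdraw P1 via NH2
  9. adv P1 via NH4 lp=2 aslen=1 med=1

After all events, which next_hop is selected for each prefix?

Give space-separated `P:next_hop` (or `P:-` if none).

Op 1: best P0=NH0 P1=-
Op 2: best P0=- P1=-
Op 3: best P0=- P1=NH0
Op 4: best P0=- P1=NH2
Op 5: best P0=- P1=NH0
Op 6: best P0=- P1=NH0
Op 7: best P0=- P1=NH2
Op 8: best P0=- P1=NH0
Op 9: best P0=- P1=NH0

Answer: P0:- P1:NH0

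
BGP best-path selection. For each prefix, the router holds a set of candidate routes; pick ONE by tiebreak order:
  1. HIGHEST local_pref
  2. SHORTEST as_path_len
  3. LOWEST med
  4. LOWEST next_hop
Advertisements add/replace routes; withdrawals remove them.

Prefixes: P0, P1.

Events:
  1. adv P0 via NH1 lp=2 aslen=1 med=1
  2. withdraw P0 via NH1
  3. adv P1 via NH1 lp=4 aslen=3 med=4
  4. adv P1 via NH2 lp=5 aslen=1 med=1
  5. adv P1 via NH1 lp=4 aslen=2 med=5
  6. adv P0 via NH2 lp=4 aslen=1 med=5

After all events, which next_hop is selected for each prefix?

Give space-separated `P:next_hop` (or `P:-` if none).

Op 1: best P0=NH1 P1=-
Op 2: best P0=- P1=-
Op 3: best P0=- P1=NH1
Op 4: best P0=- P1=NH2
Op 5: best P0=- P1=NH2
Op 6: best P0=NH2 P1=NH2

Answer: P0:NH2 P1:NH2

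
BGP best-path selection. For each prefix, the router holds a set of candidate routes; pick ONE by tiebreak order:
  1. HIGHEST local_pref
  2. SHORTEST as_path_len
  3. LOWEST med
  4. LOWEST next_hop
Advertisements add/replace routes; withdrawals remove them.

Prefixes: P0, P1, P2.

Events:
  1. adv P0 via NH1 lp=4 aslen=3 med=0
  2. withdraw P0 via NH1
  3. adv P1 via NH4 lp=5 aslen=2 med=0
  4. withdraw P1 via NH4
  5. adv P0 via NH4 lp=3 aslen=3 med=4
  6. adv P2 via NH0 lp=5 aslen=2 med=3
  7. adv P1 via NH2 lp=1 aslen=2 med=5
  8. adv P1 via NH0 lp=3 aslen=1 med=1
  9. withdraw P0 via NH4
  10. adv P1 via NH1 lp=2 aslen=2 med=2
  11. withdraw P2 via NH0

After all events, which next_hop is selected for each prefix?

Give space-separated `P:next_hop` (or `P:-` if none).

Op 1: best P0=NH1 P1=- P2=-
Op 2: best P0=- P1=- P2=-
Op 3: best P0=- P1=NH4 P2=-
Op 4: best P0=- P1=- P2=-
Op 5: best P0=NH4 P1=- P2=-
Op 6: best P0=NH4 P1=- P2=NH0
Op 7: best P0=NH4 P1=NH2 P2=NH0
Op 8: best P0=NH4 P1=NH0 P2=NH0
Op 9: best P0=- P1=NH0 P2=NH0
Op 10: best P0=- P1=NH0 P2=NH0
Op 11: best P0=- P1=NH0 P2=-

Answer: P0:- P1:NH0 P2:-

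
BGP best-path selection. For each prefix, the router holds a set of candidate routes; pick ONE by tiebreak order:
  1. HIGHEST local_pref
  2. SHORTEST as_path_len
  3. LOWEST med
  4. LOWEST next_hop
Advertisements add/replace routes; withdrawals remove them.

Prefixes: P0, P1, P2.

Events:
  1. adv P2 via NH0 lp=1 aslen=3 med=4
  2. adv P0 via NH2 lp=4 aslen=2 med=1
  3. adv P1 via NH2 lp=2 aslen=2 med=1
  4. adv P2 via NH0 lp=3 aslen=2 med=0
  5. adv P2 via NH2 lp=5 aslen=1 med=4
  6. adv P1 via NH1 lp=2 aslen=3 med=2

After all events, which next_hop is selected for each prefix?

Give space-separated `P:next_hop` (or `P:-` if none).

Answer: P0:NH2 P1:NH2 P2:NH2

Derivation:
Op 1: best P0=- P1=- P2=NH0
Op 2: best P0=NH2 P1=- P2=NH0
Op 3: best P0=NH2 P1=NH2 P2=NH0
Op 4: best P0=NH2 P1=NH2 P2=NH0
Op 5: best P0=NH2 P1=NH2 P2=NH2
Op 6: best P0=NH2 P1=NH2 P2=NH2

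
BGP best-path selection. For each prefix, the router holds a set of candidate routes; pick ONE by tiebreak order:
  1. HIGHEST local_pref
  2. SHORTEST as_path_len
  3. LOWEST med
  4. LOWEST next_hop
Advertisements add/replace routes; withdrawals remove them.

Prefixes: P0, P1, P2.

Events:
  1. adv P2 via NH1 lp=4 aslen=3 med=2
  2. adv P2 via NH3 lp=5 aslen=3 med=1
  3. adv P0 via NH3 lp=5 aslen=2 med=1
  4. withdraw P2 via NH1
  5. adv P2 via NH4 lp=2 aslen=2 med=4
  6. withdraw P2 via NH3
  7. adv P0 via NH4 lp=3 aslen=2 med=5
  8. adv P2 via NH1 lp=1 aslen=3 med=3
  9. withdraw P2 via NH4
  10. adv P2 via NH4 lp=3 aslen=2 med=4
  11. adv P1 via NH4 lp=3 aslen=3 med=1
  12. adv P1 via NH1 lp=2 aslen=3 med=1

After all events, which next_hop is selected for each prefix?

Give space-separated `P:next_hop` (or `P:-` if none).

Op 1: best P0=- P1=- P2=NH1
Op 2: best P0=- P1=- P2=NH3
Op 3: best P0=NH3 P1=- P2=NH3
Op 4: best P0=NH3 P1=- P2=NH3
Op 5: best P0=NH3 P1=- P2=NH3
Op 6: best P0=NH3 P1=- P2=NH4
Op 7: best P0=NH3 P1=- P2=NH4
Op 8: best P0=NH3 P1=- P2=NH4
Op 9: best P0=NH3 P1=- P2=NH1
Op 10: best P0=NH3 P1=- P2=NH4
Op 11: best P0=NH3 P1=NH4 P2=NH4
Op 12: best P0=NH3 P1=NH4 P2=NH4

Answer: P0:NH3 P1:NH4 P2:NH4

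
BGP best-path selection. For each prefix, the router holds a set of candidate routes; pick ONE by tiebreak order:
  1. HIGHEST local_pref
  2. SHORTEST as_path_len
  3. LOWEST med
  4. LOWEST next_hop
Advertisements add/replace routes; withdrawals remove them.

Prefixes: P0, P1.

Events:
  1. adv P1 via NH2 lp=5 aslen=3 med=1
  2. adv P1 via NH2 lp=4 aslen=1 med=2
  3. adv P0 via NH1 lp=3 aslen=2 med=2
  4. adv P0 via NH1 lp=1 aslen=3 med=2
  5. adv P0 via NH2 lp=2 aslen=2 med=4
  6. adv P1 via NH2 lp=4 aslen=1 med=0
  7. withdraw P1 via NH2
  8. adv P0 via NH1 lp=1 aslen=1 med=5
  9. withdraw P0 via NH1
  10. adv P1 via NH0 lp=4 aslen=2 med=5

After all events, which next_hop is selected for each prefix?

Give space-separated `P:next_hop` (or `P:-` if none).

Answer: P0:NH2 P1:NH0

Derivation:
Op 1: best P0=- P1=NH2
Op 2: best P0=- P1=NH2
Op 3: best P0=NH1 P1=NH2
Op 4: best P0=NH1 P1=NH2
Op 5: best P0=NH2 P1=NH2
Op 6: best P0=NH2 P1=NH2
Op 7: best P0=NH2 P1=-
Op 8: best P0=NH2 P1=-
Op 9: best P0=NH2 P1=-
Op 10: best P0=NH2 P1=NH0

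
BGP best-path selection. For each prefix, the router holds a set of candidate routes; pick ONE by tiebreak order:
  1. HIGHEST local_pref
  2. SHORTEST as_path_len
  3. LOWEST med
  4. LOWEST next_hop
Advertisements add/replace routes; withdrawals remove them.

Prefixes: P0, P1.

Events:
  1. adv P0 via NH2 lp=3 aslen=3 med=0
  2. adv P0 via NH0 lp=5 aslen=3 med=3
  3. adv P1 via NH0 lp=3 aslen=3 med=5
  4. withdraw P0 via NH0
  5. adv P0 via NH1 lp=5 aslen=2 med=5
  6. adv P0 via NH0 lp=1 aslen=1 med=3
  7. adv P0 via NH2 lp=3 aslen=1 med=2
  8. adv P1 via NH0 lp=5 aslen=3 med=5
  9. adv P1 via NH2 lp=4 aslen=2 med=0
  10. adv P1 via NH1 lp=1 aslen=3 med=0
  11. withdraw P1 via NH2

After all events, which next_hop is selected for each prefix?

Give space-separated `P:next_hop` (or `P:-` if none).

Op 1: best P0=NH2 P1=-
Op 2: best P0=NH0 P1=-
Op 3: best P0=NH0 P1=NH0
Op 4: best P0=NH2 P1=NH0
Op 5: best P0=NH1 P1=NH0
Op 6: best P0=NH1 P1=NH0
Op 7: best P0=NH1 P1=NH0
Op 8: best P0=NH1 P1=NH0
Op 9: best P0=NH1 P1=NH0
Op 10: best P0=NH1 P1=NH0
Op 11: best P0=NH1 P1=NH0

Answer: P0:NH1 P1:NH0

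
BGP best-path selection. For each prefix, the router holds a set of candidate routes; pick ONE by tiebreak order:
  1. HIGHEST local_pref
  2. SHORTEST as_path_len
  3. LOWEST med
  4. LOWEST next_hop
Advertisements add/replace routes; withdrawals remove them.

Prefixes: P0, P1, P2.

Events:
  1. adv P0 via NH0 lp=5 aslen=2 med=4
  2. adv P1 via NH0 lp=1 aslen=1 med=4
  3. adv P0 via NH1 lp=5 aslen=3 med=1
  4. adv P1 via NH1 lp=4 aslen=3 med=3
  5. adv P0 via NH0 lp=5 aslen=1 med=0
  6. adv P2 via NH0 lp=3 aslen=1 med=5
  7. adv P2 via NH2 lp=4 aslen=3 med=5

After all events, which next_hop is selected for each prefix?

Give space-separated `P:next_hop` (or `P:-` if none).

Op 1: best P0=NH0 P1=- P2=-
Op 2: best P0=NH0 P1=NH0 P2=-
Op 3: best P0=NH0 P1=NH0 P2=-
Op 4: best P0=NH0 P1=NH1 P2=-
Op 5: best P0=NH0 P1=NH1 P2=-
Op 6: best P0=NH0 P1=NH1 P2=NH0
Op 7: best P0=NH0 P1=NH1 P2=NH2

Answer: P0:NH0 P1:NH1 P2:NH2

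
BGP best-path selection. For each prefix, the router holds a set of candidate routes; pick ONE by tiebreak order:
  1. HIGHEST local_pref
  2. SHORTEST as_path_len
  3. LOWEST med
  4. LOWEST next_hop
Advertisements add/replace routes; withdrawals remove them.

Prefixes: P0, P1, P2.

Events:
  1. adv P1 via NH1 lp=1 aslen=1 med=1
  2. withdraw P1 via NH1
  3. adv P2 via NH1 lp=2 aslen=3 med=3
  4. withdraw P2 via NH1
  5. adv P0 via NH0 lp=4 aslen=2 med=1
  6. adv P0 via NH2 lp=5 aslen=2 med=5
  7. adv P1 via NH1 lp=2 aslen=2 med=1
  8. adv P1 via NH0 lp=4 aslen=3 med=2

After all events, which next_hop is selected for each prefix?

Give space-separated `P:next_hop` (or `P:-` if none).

Op 1: best P0=- P1=NH1 P2=-
Op 2: best P0=- P1=- P2=-
Op 3: best P0=- P1=- P2=NH1
Op 4: best P0=- P1=- P2=-
Op 5: best P0=NH0 P1=- P2=-
Op 6: best P0=NH2 P1=- P2=-
Op 7: best P0=NH2 P1=NH1 P2=-
Op 8: best P0=NH2 P1=NH0 P2=-

Answer: P0:NH2 P1:NH0 P2:-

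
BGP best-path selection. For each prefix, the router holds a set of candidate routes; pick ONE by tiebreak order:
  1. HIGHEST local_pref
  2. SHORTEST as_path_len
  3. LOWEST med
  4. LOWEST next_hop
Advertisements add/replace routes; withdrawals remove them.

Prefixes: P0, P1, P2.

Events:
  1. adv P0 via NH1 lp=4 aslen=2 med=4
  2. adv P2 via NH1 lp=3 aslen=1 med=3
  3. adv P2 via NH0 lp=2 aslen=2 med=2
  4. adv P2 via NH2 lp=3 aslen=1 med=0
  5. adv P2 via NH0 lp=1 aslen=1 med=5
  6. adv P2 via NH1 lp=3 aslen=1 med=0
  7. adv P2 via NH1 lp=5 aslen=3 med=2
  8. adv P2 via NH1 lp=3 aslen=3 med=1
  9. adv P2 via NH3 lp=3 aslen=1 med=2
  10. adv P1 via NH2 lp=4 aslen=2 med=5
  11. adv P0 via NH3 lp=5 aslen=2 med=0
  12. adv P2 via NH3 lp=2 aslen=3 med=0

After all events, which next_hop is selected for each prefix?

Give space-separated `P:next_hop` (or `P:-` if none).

Op 1: best P0=NH1 P1=- P2=-
Op 2: best P0=NH1 P1=- P2=NH1
Op 3: best P0=NH1 P1=- P2=NH1
Op 4: best P0=NH1 P1=- P2=NH2
Op 5: best P0=NH1 P1=- P2=NH2
Op 6: best P0=NH1 P1=- P2=NH1
Op 7: best P0=NH1 P1=- P2=NH1
Op 8: best P0=NH1 P1=- P2=NH2
Op 9: best P0=NH1 P1=- P2=NH2
Op 10: best P0=NH1 P1=NH2 P2=NH2
Op 11: best P0=NH3 P1=NH2 P2=NH2
Op 12: best P0=NH3 P1=NH2 P2=NH2

Answer: P0:NH3 P1:NH2 P2:NH2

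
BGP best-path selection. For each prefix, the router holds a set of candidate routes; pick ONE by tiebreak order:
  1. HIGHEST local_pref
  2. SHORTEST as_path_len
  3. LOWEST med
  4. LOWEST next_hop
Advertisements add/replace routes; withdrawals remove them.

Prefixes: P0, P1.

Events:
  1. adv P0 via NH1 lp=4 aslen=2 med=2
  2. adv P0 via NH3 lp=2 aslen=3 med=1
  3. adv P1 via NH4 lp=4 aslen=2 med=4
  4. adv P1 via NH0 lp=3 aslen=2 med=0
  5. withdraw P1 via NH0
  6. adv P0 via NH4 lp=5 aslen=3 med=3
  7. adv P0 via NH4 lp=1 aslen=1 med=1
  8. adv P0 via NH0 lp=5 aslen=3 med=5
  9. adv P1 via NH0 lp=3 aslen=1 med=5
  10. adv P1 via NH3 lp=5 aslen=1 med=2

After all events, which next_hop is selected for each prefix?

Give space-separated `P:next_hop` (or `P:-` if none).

Answer: P0:NH0 P1:NH3

Derivation:
Op 1: best P0=NH1 P1=-
Op 2: best P0=NH1 P1=-
Op 3: best P0=NH1 P1=NH4
Op 4: best P0=NH1 P1=NH4
Op 5: best P0=NH1 P1=NH4
Op 6: best P0=NH4 P1=NH4
Op 7: best P0=NH1 P1=NH4
Op 8: best P0=NH0 P1=NH4
Op 9: best P0=NH0 P1=NH4
Op 10: best P0=NH0 P1=NH3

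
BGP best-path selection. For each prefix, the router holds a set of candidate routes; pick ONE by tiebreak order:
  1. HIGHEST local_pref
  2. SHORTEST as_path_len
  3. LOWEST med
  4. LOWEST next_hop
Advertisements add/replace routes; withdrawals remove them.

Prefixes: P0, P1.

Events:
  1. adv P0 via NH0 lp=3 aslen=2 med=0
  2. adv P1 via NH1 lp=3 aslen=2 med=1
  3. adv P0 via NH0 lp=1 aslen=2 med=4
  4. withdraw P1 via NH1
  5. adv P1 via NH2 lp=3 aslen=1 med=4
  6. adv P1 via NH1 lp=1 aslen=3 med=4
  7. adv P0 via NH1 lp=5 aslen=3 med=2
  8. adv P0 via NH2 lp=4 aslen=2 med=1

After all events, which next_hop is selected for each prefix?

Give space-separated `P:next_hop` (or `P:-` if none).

Answer: P0:NH1 P1:NH2

Derivation:
Op 1: best P0=NH0 P1=-
Op 2: best P0=NH0 P1=NH1
Op 3: best P0=NH0 P1=NH1
Op 4: best P0=NH0 P1=-
Op 5: best P0=NH0 P1=NH2
Op 6: best P0=NH0 P1=NH2
Op 7: best P0=NH1 P1=NH2
Op 8: best P0=NH1 P1=NH2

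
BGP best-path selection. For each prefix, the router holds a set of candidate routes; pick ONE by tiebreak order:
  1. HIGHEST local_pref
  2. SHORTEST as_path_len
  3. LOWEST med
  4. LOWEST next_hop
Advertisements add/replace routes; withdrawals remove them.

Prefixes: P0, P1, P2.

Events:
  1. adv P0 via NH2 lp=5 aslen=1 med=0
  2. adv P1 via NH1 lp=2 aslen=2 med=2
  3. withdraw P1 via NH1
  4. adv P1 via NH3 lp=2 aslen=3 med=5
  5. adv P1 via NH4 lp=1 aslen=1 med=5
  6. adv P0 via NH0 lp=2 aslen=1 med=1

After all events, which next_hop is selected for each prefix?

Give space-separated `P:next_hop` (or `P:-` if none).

Op 1: best P0=NH2 P1=- P2=-
Op 2: best P0=NH2 P1=NH1 P2=-
Op 3: best P0=NH2 P1=- P2=-
Op 4: best P0=NH2 P1=NH3 P2=-
Op 5: best P0=NH2 P1=NH3 P2=-
Op 6: best P0=NH2 P1=NH3 P2=-

Answer: P0:NH2 P1:NH3 P2:-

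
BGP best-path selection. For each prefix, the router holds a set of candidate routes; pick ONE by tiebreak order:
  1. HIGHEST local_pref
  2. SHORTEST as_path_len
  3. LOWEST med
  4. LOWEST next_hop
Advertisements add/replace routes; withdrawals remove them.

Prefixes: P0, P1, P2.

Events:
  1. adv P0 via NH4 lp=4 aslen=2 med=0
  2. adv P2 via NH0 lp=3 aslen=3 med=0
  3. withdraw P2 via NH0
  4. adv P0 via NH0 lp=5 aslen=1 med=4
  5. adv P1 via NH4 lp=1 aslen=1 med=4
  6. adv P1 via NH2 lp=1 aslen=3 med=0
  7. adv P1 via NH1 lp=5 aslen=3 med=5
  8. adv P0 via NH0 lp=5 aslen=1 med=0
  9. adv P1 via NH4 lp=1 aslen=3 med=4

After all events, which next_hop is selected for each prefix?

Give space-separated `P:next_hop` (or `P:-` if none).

Answer: P0:NH0 P1:NH1 P2:-

Derivation:
Op 1: best P0=NH4 P1=- P2=-
Op 2: best P0=NH4 P1=- P2=NH0
Op 3: best P0=NH4 P1=- P2=-
Op 4: best P0=NH0 P1=- P2=-
Op 5: best P0=NH0 P1=NH4 P2=-
Op 6: best P0=NH0 P1=NH4 P2=-
Op 7: best P0=NH0 P1=NH1 P2=-
Op 8: best P0=NH0 P1=NH1 P2=-
Op 9: best P0=NH0 P1=NH1 P2=-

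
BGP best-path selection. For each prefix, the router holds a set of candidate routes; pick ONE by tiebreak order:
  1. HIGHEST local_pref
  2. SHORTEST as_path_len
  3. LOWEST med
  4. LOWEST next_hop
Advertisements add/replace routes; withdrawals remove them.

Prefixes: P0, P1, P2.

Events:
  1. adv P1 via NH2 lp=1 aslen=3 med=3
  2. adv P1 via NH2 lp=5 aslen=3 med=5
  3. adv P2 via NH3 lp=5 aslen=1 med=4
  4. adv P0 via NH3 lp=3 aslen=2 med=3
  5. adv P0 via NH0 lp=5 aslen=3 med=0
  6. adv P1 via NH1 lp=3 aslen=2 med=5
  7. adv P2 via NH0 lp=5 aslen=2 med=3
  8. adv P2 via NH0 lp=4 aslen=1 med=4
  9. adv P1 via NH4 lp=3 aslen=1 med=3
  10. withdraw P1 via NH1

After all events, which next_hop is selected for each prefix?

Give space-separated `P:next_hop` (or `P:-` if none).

Answer: P0:NH0 P1:NH2 P2:NH3

Derivation:
Op 1: best P0=- P1=NH2 P2=-
Op 2: best P0=- P1=NH2 P2=-
Op 3: best P0=- P1=NH2 P2=NH3
Op 4: best P0=NH3 P1=NH2 P2=NH3
Op 5: best P0=NH0 P1=NH2 P2=NH3
Op 6: best P0=NH0 P1=NH2 P2=NH3
Op 7: best P0=NH0 P1=NH2 P2=NH3
Op 8: best P0=NH0 P1=NH2 P2=NH3
Op 9: best P0=NH0 P1=NH2 P2=NH3
Op 10: best P0=NH0 P1=NH2 P2=NH3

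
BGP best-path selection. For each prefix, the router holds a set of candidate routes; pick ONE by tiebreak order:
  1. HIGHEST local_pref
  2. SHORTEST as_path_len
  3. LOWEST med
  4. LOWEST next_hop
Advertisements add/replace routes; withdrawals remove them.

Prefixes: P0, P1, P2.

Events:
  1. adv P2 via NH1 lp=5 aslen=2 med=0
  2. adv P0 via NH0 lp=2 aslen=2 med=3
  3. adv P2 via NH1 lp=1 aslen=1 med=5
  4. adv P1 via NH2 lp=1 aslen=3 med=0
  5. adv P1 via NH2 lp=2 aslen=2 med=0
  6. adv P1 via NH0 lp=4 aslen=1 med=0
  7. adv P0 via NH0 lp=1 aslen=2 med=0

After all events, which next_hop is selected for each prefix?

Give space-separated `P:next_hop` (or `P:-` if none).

Op 1: best P0=- P1=- P2=NH1
Op 2: best P0=NH0 P1=- P2=NH1
Op 3: best P0=NH0 P1=- P2=NH1
Op 4: best P0=NH0 P1=NH2 P2=NH1
Op 5: best P0=NH0 P1=NH2 P2=NH1
Op 6: best P0=NH0 P1=NH0 P2=NH1
Op 7: best P0=NH0 P1=NH0 P2=NH1

Answer: P0:NH0 P1:NH0 P2:NH1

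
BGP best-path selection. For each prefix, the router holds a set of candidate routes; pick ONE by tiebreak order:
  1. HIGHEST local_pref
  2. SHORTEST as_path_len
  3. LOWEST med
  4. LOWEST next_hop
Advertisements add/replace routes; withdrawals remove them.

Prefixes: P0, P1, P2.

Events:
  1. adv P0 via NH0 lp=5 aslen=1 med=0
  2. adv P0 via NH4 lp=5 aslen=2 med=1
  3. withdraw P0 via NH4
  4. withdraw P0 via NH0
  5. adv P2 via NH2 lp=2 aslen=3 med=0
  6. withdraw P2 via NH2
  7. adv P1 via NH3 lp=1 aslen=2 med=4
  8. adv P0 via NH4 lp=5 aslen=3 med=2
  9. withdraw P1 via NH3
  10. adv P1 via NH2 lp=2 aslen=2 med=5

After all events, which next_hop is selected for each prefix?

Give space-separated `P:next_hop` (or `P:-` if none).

Answer: P0:NH4 P1:NH2 P2:-

Derivation:
Op 1: best P0=NH0 P1=- P2=-
Op 2: best P0=NH0 P1=- P2=-
Op 3: best P0=NH0 P1=- P2=-
Op 4: best P0=- P1=- P2=-
Op 5: best P0=- P1=- P2=NH2
Op 6: best P0=- P1=- P2=-
Op 7: best P0=- P1=NH3 P2=-
Op 8: best P0=NH4 P1=NH3 P2=-
Op 9: best P0=NH4 P1=- P2=-
Op 10: best P0=NH4 P1=NH2 P2=-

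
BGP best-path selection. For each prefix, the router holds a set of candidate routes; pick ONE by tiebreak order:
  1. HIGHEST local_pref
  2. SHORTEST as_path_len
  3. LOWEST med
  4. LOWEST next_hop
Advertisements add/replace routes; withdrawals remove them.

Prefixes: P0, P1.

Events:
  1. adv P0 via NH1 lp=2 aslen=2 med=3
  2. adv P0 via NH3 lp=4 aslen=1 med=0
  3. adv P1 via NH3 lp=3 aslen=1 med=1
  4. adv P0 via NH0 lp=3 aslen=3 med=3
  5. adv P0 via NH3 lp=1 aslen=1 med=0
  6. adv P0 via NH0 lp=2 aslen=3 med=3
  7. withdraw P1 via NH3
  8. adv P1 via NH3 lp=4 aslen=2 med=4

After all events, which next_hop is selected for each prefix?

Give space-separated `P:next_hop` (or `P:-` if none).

Answer: P0:NH1 P1:NH3

Derivation:
Op 1: best P0=NH1 P1=-
Op 2: best P0=NH3 P1=-
Op 3: best P0=NH3 P1=NH3
Op 4: best P0=NH3 P1=NH3
Op 5: best P0=NH0 P1=NH3
Op 6: best P0=NH1 P1=NH3
Op 7: best P0=NH1 P1=-
Op 8: best P0=NH1 P1=NH3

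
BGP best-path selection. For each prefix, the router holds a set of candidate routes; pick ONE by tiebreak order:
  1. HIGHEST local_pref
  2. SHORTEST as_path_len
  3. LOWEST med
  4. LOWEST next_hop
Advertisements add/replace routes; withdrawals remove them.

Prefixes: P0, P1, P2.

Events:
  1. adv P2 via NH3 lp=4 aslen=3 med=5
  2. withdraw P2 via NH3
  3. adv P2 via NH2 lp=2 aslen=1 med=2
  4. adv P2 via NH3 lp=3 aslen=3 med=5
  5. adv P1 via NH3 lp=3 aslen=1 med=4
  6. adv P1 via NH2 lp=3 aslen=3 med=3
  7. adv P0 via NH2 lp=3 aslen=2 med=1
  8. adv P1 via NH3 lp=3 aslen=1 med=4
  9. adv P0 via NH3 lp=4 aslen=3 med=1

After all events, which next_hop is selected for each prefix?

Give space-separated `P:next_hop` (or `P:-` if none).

Op 1: best P0=- P1=- P2=NH3
Op 2: best P0=- P1=- P2=-
Op 3: best P0=- P1=- P2=NH2
Op 4: best P0=- P1=- P2=NH3
Op 5: best P0=- P1=NH3 P2=NH3
Op 6: best P0=- P1=NH3 P2=NH3
Op 7: best P0=NH2 P1=NH3 P2=NH3
Op 8: best P0=NH2 P1=NH3 P2=NH3
Op 9: best P0=NH3 P1=NH3 P2=NH3

Answer: P0:NH3 P1:NH3 P2:NH3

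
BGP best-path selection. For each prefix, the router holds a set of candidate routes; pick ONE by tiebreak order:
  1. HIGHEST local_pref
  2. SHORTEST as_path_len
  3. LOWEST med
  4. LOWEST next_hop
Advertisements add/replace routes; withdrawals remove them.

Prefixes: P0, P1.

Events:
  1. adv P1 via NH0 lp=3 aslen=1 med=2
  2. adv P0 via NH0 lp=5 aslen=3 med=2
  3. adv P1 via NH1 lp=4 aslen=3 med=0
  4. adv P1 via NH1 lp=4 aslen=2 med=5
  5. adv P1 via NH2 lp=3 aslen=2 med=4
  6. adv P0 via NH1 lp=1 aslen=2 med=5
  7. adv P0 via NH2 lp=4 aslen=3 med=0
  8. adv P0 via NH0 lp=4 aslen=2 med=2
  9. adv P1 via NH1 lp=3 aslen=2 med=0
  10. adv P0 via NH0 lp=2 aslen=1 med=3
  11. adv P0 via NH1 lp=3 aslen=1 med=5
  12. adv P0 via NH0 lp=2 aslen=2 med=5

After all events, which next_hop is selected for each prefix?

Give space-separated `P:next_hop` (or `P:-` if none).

Op 1: best P0=- P1=NH0
Op 2: best P0=NH0 P1=NH0
Op 3: best P0=NH0 P1=NH1
Op 4: best P0=NH0 P1=NH1
Op 5: best P0=NH0 P1=NH1
Op 6: best P0=NH0 P1=NH1
Op 7: best P0=NH0 P1=NH1
Op 8: best P0=NH0 P1=NH1
Op 9: best P0=NH0 P1=NH0
Op 10: best P0=NH2 P1=NH0
Op 11: best P0=NH2 P1=NH0
Op 12: best P0=NH2 P1=NH0

Answer: P0:NH2 P1:NH0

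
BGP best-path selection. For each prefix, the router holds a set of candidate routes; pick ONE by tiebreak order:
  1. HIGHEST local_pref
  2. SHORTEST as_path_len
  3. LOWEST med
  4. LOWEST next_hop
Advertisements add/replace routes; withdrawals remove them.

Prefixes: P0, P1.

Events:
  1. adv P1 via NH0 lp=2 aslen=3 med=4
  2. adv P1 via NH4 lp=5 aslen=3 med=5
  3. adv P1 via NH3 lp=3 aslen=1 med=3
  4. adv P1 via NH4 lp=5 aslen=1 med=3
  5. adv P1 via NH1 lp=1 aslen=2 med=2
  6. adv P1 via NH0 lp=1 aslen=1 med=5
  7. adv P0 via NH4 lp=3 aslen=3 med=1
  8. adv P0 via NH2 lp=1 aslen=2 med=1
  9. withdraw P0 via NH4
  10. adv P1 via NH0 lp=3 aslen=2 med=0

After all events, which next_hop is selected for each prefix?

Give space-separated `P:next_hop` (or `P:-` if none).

Answer: P0:NH2 P1:NH4

Derivation:
Op 1: best P0=- P1=NH0
Op 2: best P0=- P1=NH4
Op 3: best P0=- P1=NH4
Op 4: best P0=- P1=NH4
Op 5: best P0=- P1=NH4
Op 6: best P0=- P1=NH4
Op 7: best P0=NH4 P1=NH4
Op 8: best P0=NH4 P1=NH4
Op 9: best P0=NH2 P1=NH4
Op 10: best P0=NH2 P1=NH4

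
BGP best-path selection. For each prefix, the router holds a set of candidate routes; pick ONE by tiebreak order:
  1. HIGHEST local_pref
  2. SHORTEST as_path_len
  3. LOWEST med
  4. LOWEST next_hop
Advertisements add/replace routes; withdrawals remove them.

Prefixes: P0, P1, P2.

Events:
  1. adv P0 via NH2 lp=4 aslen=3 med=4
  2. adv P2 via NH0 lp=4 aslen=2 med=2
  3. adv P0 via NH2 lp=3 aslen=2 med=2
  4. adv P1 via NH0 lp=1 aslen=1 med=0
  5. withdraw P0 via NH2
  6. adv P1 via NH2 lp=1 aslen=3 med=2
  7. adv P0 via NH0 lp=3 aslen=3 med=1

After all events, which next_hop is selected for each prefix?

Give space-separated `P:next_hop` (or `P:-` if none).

Answer: P0:NH0 P1:NH0 P2:NH0

Derivation:
Op 1: best P0=NH2 P1=- P2=-
Op 2: best P0=NH2 P1=- P2=NH0
Op 3: best P0=NH2 P1=- P2=NH0
Op 4: best P0=NH2 P1=NH0 P2=NH0
Op 5: best P0=- P1=NH0 P2=NH0
Op 6: best P0=- P1=NH0 P2=NH0
Op 7: best P0=NH0 P1=NH0 P2=NH0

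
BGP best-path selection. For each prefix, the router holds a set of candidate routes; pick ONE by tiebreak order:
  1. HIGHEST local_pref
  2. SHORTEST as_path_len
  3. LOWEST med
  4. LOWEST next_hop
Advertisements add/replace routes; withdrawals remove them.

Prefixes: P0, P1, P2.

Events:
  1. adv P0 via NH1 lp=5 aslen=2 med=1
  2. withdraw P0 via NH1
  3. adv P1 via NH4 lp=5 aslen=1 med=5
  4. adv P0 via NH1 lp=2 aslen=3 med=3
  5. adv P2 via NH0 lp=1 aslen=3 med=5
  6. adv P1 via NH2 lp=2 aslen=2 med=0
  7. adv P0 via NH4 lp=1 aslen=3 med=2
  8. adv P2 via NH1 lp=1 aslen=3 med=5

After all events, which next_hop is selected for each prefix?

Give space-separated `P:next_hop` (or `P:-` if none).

Answer: P0:NH1 P1:NH4 P2:NH0

Derivation:
Op 1: best P0=NH1 P1=- P2=-
Op 2: best P0=- P1=- P2=-
Op 3: best P0=- P1=NH4 P2=-
Op 4: best P0=NH1 P1=NH4 P2=-
Op 5: best P0=NH1 P1=NH4 P2=NH0
Op 6: best P0=NH1 P1=NH4 P2=NH0
Op 7: best P0=NH1 P1=NH4 P2=NH0
Op 8: best P0=NH1 P1=NH4 P2=NH0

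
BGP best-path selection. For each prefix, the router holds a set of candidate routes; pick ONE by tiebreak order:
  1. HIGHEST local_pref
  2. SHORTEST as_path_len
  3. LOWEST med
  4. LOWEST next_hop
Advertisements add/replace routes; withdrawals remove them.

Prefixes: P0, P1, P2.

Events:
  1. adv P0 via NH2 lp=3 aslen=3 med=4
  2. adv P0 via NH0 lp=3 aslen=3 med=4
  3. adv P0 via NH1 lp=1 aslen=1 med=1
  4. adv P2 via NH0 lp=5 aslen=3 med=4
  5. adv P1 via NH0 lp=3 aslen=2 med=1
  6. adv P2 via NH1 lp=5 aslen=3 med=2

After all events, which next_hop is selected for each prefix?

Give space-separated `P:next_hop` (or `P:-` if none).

Op 1: best P0=NH2 P1=- P2=-
Op 2: best P0=NH0 P1=- P2=-
Op 3: best P0=NH0 P1=- P2=-
Op 4: best P0=NH0 P1=- P2=NH0
Op 5: best P0=NH0 P1=NH0 P2=NH0
Op 6: best P0=NH0 P1=NH0 P2=NH1

Answer: P0:NH0 P1:NH0 P2:NH1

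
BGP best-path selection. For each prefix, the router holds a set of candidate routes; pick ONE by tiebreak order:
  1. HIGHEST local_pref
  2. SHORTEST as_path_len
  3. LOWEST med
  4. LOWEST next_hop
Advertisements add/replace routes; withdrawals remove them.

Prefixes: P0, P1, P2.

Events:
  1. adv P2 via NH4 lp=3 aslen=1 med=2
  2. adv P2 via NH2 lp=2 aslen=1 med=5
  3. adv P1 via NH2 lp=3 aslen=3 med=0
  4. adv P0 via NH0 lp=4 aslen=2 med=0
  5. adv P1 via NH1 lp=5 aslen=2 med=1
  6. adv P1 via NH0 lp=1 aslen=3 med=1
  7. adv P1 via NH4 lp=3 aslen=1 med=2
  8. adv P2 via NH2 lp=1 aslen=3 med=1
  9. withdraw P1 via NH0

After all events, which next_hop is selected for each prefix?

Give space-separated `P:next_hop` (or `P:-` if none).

Op 1: best P0=- P1=- P2=NH4
Op 2: best P0=- P1=- P2=NH4
Op 3: best P0=- P1=NH2 P2=NH4
Op 4: best P0=NH0 P1=NH2 P2=NH4
Op 5: best P0=NH0 P1=NH1 P2=NH4
Op 6: best P0=NH0 P1=NH1 P2=NH4
Op 7: best P0=NH0 P1=NH1 P2=NH4
Op 8: best P0=NH0 P1=NH1 P2=NH4
Op 9: best P0=NH0 P1=NH1 P2=NH4

Answer: P0:NH0 P1:NH1 P2:NH4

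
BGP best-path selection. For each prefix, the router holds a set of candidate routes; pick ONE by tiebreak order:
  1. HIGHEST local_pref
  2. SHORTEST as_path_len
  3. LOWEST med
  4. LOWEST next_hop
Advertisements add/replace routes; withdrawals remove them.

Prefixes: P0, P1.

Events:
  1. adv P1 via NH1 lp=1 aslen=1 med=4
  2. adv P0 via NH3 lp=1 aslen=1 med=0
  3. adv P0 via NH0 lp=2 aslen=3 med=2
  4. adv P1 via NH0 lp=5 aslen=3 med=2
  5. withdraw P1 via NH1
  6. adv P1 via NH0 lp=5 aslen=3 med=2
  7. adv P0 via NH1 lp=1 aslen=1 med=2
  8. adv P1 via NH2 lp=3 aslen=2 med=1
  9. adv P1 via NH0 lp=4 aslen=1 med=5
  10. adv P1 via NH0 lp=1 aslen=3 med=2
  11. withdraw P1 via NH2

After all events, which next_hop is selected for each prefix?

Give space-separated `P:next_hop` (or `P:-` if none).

Op 1: best P0=- P1=NH1
Op 2: best P0=NH3 P1=NH1
Op 3: best P0=NH0 P1=NH1
Op 4: best P0=NH0 P1=NH0
Op 5: best P0=NH0 P1=NH0
Op 6: best P0=NH0 P1=NH0
Op 7: best P0=NH0 P1=NH0
Op 8: best P0=NH0 P1=NH0
Op 9: best P0=NH0 P1=NH0
Op 10: best P0=NH0 P1=NH2
Op 11: best P0=NH0 P1=NH0

Answer: P0:NH0 P1:NH0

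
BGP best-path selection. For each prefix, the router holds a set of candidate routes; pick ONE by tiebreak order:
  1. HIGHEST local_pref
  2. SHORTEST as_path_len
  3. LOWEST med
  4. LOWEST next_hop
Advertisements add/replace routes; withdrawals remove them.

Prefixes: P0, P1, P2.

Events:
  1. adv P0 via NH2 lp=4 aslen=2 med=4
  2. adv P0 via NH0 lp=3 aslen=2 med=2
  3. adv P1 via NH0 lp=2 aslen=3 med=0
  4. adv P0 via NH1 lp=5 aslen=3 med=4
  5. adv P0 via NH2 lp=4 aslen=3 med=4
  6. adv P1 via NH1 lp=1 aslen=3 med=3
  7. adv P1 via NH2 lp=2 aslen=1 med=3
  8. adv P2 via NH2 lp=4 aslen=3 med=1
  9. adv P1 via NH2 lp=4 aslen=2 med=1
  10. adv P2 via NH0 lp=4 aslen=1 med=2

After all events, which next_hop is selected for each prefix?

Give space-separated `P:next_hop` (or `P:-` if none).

Op 1: best P0=NH2 P1=- P2=-
Op 2: best P0=NH2 P1=- P2=-
Op 3: best P0=NH2 P1=NH0 P2=-
Op 4: best P0=NH1 P1=NH0 P2=-
Op 5: best P0=NH1 P1=NH0 P2=-
Op 6: best P0=NH1 P1=NH0 P2=-
Op 7: best P0=NH1 P1=NH2 P2=-
Op 8: best P0=NH1 P1=NH2 P2=NH2
Op 9: best P0=NH1 P1=NH2 P2=NH2
Op 10: best P0=NH1 P1=NH2 P2=NH0

Answer: P0:NH1 P1:NH2 P2:NH0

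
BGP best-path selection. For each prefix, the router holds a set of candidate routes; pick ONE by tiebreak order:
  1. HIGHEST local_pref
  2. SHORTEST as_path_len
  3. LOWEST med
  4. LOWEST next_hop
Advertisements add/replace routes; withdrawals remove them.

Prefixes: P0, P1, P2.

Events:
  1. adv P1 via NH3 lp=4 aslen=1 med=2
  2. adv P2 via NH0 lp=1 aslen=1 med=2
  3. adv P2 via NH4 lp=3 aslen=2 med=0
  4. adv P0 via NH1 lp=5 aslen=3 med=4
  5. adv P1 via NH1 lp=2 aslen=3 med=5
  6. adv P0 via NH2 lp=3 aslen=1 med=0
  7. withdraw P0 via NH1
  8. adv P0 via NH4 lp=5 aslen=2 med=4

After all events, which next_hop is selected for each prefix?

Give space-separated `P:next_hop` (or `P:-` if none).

Op 1: best P0=- P1=NH3 P2=-
Op 2: best P0=- P1=NH3 P2=NH0
Op 3: best P0=- P1=NH3 P2=NH4
Op 4: best P0=NH1 P1=NH3 P2=NH4
Op 5: best P0=NH1 P1=NH3 P2=NH4
Op 6: best P0=NH1 P1=NH3 P2=NH4
Op 7: best P0=NH2 P1=NH3 P2=NH4
Op 8: best P0=NH4 P1=NH3 P2=NH4

Answer: P0:NH4 P1:NH3 P2:NH4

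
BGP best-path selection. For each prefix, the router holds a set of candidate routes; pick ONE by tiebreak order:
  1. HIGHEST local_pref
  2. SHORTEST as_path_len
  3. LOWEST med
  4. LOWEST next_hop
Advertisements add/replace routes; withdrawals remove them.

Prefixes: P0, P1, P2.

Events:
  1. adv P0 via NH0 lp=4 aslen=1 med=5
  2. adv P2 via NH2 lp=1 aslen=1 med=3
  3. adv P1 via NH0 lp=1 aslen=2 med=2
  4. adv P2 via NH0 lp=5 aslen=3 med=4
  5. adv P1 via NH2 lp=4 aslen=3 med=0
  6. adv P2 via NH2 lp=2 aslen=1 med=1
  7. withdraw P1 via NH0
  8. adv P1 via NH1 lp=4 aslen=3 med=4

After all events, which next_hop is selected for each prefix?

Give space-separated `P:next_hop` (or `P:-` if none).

Answer: P0:NH0 P1:NH2 P2:NH0

Derivation:
Op 1: best P0=NH0 P1=- P2=-
Op 2: best P0=NH0 P1=- P2=NH2
Op 3: best P0=NH0 P1=NH0 P2=NH2
Op 4: best P0=NH0 P1=NH0 P2=NH0
Op 5: best P0=NH0 P1=NH2 P2=NH0
Op 6: best P0=NH0 P1=NH2 P2=NH0
Op 7: best P0=NH0 P1=NH2 P2=NH0
Op 8: best P0=NH0 P1=NH2 P2=NH0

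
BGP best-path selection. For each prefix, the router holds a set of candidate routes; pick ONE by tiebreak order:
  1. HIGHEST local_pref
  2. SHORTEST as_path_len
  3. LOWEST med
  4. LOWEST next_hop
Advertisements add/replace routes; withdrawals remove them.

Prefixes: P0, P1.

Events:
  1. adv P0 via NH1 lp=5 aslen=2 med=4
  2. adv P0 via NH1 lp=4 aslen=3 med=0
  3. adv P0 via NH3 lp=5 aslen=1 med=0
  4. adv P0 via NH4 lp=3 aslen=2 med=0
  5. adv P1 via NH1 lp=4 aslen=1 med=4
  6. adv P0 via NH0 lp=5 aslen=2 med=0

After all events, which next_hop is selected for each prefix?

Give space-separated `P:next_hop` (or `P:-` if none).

Answer: P0:NH3 P1:NH1

Derivation:
Op 1: best P0=NH1 P1=-
Op 2: best P0=NH1 P1=-
Op 3: best P0=NH3 P1=-
Op 4: best P0=NH3 P1=-
Op 5: best P0=NH3 P1=NH1
Op 6: best P0=NH3 P1=NH1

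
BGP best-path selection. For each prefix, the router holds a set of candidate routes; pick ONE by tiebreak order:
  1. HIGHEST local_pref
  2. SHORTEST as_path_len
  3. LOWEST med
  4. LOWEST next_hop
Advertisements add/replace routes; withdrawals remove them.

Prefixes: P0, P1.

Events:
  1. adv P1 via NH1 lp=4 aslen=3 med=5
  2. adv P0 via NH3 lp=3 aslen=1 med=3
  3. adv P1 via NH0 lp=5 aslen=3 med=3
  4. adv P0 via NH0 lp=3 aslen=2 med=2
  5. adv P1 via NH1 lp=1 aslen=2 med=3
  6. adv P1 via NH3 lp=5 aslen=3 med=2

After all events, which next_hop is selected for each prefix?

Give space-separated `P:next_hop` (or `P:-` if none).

Op 1: best P0=- P1=NH1
Op 2: best P0=NH3 P1=NH1
Op 3: best P0=NH3 P1=NH0
Op 4: best P0=NH3 P1=NH0
Op 5: best P0=NH3 P1=NH0
Op 6: best P0=NH3 P1=NH3

Answer: P0:NH3 P1:NH3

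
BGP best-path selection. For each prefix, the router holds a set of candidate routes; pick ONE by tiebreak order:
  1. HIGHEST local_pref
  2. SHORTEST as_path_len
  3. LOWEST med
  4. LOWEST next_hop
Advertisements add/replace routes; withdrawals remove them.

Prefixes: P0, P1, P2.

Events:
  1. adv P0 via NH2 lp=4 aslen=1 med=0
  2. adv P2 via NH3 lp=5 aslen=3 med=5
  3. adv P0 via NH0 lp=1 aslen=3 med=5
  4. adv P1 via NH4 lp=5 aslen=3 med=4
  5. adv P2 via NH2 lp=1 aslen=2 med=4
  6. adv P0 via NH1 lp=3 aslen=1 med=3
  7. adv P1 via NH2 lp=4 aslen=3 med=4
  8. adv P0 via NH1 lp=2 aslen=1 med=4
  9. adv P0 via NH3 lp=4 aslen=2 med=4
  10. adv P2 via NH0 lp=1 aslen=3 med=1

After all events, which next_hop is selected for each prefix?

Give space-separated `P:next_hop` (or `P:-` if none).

Answer: P0:NH2 P1:NH4 P2:NH3

Derivation:
Op 1: best P0=NH2 P1=- P2=-
Op 2: best P0=NH2 P1=- P2=NH3
Op 3: best P0=NH2 P1=- P2=NH3
Op 4: best P0=NH2 P1=NH4 P2=NH3
Op 5: best P0=NH2 P1=NH4 P2=NH3
Op 6: best P0=NH2 P1=NH4 P2=NH3
Op 7: best P0=NH2 P1=NH4 P2=NH3
Op 8: best P0=NH2 P1=NH4 P2=NH3
Op 9: best P0=NH2 P1=NH4 P2=NH3
Op 10: best P0=NH2 P1=NH4 P2=NH3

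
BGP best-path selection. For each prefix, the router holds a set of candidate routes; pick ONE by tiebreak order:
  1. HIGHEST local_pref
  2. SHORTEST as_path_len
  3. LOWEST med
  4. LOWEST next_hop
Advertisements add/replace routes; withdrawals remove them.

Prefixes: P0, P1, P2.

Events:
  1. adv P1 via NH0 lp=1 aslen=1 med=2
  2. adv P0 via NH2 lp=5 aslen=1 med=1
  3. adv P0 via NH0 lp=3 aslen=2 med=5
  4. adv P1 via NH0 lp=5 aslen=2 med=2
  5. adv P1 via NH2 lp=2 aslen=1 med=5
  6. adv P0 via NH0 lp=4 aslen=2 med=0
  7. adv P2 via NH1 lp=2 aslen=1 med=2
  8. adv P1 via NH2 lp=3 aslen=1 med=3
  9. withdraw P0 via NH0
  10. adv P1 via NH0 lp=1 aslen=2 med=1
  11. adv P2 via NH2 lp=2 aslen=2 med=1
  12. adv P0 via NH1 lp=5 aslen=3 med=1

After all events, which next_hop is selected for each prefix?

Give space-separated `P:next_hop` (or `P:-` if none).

Answer: P0:NH2 P1:NH2 P2:NH1

Derivation:
Op 1: best P0=- P1=NH0 P2=-
Op 2: best P0=NH2 P1=NH0 P2=-
Op 3: best P0=NH2 P1=NH0 P2=-
Op 4: best P0=NH2 P1=NH0 P2=-
Op 5: best P0=NH2 P1=NH0 P2=-
Op 6: best P0=NH2 P1=NH0 P2=-
Op 7: best P0=NH2 P1=NH0 P2=NH1
Op 8: best P0=NH2 P1=NH0 P2=NH1
Op 9: best P0=NH2 P1=NH0 P2=NH1
Op 10: best P0=NH2 P1=NH2 P2=NH1
Op 11: best P0=NH2 P1=NH2 P2=NH1
Op 12: best P0=NH2 P1=NH2 P2=NH1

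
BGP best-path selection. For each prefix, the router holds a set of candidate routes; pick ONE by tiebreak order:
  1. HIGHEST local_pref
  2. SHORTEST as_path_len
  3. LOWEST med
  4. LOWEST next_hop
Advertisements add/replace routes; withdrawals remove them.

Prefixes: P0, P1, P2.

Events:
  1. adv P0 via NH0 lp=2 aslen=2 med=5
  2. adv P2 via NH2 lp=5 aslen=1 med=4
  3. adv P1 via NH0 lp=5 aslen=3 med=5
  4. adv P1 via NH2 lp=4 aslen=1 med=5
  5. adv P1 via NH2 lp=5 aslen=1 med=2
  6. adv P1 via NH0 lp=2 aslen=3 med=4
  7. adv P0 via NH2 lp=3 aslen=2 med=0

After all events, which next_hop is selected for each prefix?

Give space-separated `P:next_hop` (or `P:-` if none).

Answer: P0:NH2 P1:NH2 P2:NH2

Derivation:
Op 1: best P0=NH0 P1=- P2=-
Op 2: best P0=NH0 P1=- P2=NH2
Op 3: best P0=NH0 P1=NH0 P2=NH2
Op 4: best P0=NH0 P1=NH0 P2=NH2
Op 5: best P0=NH0 P1=NH2 P2=NH2
Op 6: best P0=NH0 P1=NH2 P2=NH2
Op 7: best P0=NH2 P1=NH2 P2=NH2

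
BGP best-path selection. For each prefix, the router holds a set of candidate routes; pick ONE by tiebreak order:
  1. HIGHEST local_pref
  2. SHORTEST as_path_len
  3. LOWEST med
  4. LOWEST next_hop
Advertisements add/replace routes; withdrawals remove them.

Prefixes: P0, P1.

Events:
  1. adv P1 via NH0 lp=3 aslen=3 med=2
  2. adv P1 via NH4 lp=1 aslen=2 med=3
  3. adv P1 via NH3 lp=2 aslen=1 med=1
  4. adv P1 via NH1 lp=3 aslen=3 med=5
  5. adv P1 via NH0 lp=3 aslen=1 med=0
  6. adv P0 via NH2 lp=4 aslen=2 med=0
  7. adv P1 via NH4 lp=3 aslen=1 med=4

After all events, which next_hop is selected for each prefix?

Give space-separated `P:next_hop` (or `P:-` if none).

Answer: P0:NH2 P1:NH0

Derivation:
Op 1: best P0=- P1=NH0
Op 2: best P0=- P1=NH0
Op 3: best P0=- P1=NH0
Op 4: best P0=- P1=NH0
Op 5: best P0=- P1=NH0
Op 6: best P0=NH2 P1=NH0
Op 7: best P0=NH2 P1=NH0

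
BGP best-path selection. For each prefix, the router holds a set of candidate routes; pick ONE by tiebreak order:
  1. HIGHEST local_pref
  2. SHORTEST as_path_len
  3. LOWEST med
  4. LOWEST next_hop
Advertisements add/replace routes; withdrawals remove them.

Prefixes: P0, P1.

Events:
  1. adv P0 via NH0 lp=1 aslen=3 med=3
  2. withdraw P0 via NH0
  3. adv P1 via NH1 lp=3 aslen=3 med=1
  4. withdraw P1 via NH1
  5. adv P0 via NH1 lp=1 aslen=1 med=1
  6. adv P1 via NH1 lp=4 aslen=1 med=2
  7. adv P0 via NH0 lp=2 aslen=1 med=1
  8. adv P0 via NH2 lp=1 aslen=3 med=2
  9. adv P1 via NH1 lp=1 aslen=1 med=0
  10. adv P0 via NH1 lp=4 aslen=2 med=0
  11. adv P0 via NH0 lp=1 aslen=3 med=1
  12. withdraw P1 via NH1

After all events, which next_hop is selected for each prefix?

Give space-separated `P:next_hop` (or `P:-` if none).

Op 1: best P0=NH0 P1=-
Op 2: best P0=- P1=-
Op 3: best P0=- P1=NH1
Op 4: best P0=- P1=-
Op 5: best P0=NH1 P1=-
Op 6: best P0=NH1 P1=NH1
Op 7: best P0=NH0 P1=NH1
Op 8: best P0=NH0 P1=NH1
Op 9: best P0=NH0 P1=NH1
Op 10: best P0=NH1 P1=NH1
Op 11: best P0=NH1 P1=NH1
Op 12: best P0=NH1 P1=-

Answer: P0:NH1 P1:-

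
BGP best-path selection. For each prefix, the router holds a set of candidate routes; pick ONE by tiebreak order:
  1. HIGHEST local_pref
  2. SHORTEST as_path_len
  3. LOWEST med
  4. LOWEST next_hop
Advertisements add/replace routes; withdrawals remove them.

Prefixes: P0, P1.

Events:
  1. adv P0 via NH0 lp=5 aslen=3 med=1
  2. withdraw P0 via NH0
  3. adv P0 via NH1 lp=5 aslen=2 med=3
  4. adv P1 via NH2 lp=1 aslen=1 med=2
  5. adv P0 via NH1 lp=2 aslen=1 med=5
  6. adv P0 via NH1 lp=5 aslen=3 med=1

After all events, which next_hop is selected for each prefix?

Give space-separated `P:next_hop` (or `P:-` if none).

Op 1: best P0=NH0 P1=-
Op 2: best P0=- P1=-
Op 3: best P0=NH1 P1=-
Op 4: best P0=NH1 P1=NH2
Op 5: best P0=NH1 P1=NH2
Op 6: best P0=NH1 P1=NH2

Answer: P0:NH1 P1:NH2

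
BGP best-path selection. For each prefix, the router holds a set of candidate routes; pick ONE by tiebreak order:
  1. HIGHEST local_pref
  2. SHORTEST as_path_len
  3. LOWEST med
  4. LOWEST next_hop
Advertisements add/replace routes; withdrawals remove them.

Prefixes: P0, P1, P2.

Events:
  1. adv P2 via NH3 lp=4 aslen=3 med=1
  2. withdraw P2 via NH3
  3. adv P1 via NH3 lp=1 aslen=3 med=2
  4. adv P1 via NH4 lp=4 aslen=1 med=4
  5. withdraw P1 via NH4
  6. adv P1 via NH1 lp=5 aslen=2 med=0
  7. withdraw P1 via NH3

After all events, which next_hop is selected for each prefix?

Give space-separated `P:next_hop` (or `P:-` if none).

Op 1: best P0=- P1=- P2=NH3
Op 2: best P0=- P1=- P2=-
Op 3: best P0=- P1=NH3 P2=-
Op 4: best P0=- P1=NH4 P2=-
Op 5: best P0=- P1=NH3 P2=-
Op 6: best P0=- P1=NH1 P2=-
Op 7: best P0=- P1=NH1 P2=-

Answer: P0:- P1:NH1 P2:-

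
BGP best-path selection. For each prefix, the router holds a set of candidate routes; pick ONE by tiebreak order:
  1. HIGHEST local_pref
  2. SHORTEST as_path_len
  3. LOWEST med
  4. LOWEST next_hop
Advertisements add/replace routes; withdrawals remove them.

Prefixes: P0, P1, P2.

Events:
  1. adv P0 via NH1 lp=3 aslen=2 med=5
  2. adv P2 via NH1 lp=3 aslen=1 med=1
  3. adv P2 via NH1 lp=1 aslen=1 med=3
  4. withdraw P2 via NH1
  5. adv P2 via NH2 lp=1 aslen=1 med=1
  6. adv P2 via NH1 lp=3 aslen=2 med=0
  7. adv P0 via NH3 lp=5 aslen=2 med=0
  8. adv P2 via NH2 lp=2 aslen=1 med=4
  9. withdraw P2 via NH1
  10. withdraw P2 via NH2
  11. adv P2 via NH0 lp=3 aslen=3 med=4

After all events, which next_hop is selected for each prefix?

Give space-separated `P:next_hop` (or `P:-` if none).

Answer: P0:NH3 P1:- P2:NH0

Derivation:
Op 1: best P0=NH1 P1=- P2=-
Op 2: best P0=NH1 P1=- P2=NH1
Op 3: best P0=NH1 P1=- P2=NH1
Op 4: best P0=NH1 P1=- P2=-
Op 5: best P0=NH1 P1=- P2=NH2
Op 6: best P0=NH1 P1=- P2=NH1
Op 7: best P0=NH3 P1=- P2=NH1
Op 8: best P0=NH3 P1=- P2=NH1
Op 9: best P0=NH3 P1=- P2=NH2
Op 10: best P0=NH3 P1=- P2=-
Op 11: best P0=NH3 P1=- P2=NH0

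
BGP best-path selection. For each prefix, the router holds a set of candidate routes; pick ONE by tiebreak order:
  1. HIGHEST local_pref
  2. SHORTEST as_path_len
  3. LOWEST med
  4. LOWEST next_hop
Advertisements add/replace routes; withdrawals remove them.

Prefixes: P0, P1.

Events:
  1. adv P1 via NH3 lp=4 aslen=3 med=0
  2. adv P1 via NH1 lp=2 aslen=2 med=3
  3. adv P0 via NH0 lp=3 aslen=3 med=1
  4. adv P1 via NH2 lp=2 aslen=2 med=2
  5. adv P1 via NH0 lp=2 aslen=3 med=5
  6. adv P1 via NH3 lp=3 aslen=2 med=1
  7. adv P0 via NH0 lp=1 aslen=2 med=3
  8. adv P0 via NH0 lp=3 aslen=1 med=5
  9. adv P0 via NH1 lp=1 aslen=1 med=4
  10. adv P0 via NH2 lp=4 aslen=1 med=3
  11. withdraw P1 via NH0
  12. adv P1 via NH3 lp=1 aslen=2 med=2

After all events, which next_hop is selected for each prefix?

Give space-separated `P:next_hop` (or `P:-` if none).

Op 1: best P0=- P1=NH3
Op 2: best P0=- P1=NH3
Op 3: best P0=NH0 P1=NH3
Op 4: best P0=NH0 P1=NH3
Op 5: best P0=NH0 P1=NH3
Op 6: best P0=NH0 P1=NH3
Op 7: best P0=NH0 P1=NH3
Op 8: best P0=NH0 P1=NH3
Op 9: best P0=NH0 P1=NH3
Op 10: best P0=NH2 P1=NH3
Op 11: best P0=NH2 P1=NH3
Op 12: best P0=NH2 P1=NH2

Answer: P0:NH2 P1:NH2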